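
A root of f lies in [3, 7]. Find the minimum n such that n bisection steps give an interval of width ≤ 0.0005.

13

Width after n steps is 4/2^n. Need 2^n ≥ 4/0.0005 = 8000.
2^12 = 4096 < 8000 ≤ 2^13 = 8192, so n = 13.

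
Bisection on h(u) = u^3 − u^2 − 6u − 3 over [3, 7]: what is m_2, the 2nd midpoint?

4

midpoint 5: h = 67 > 0 → [3, 5]
midpoint 4: h = 21 > 0 → [3, 4]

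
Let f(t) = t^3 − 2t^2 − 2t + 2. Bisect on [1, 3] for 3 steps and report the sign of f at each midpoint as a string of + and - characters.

-+-

t = 2 gives f = -2, negative; keep [2, 3]
t = 2.5 gives f = 0.125, positive; keep [2, 2.5]
t = 2.25 gives f = -1.234375, negative; keep [2.25, 2.5]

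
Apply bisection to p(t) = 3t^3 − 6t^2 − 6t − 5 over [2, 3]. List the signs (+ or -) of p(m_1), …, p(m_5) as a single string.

p(2.5) = -10.625 < 0, so the root lies in [2.5, 3]
p(2.75) = -4.484375 < 0, so the root lies in [2.75, 3]
p(2.875) = -0.552734 < 0, so the root lies in [2.875, 3]
p(2.9375) = 1.6438 > 0, so the root lies in [2.875, 2.9375]
p(2.90625) = 0.5258 > 0, so the root lies in [2.875, 2.90625]

---++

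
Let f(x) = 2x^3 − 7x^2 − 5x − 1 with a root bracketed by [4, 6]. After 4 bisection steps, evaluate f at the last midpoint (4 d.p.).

f(5) = 49 > 0, so the root lies in [4, 5]
f(4.5) = 17 > 0, so the root lies in [4, 4.5]
f(4.25) = 4.84375 > 0, so the root lies in [4, 4.25]
f(4.125) = -0.3555 < 0, so the root lies in [4.125, 4.25]

-0.3555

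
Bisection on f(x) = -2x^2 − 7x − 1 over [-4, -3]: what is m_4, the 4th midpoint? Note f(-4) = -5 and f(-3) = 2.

-3.3125

m = -3.5, f(m) = -1 (−); new bracket [-3.5, -3]
m = -3.25, f(m) = 0.625 (+); new bracket [-3.5, -3.25]
m = -3.375, f(m) = -0.15625 (−); new bracket [-3.375, -3.25]
m = -3.3125, f(m) = 0.2422 (+); new bracket [-3.375, -3.3125]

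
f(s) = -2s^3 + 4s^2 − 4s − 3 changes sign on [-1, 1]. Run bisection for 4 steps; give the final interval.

[-0.5, -0.375]

m = 0, f(m) = -3 (−); new bracket [-1, 0]
m = -0.5, f(m) = 0.25 (+); new bracket [-0.5, 0]
m = -0.25, f(m) = -1.71875 (−); new bracket [-0.5, -0.25]
m = -0.375, f(m) = -0.832 (−); new bracket [-0.5, -0.375]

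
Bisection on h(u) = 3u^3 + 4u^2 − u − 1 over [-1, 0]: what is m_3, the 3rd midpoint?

m = -0.5, h(m) = 0.125 (+); new bracket [-0.5, 0]
m = -0.25, h(m) = -0.546875 (−); new bracket [-0.5, -0.25]
m = -0.375, h(m) = -0.220703 (−); new bracket [-0.5, -0.375]

-0.375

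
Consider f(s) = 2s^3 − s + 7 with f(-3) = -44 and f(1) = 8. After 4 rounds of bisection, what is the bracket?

f(-1) = 6 > 0, so the root lies in [-3, -1]
f(-2) = -7 < 0, so the root lies in [-2, -1]
f(-1.5) = 1.75 > 0, so the root lies in [-2, -1.5]
f(-1.75) = -1.9688 < 0, so the root lies in [-1.75, -1.5]

[-1.75, -1.5]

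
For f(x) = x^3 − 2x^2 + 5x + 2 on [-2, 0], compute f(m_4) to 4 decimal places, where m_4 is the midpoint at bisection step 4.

-0.2090

midpoint -1: f = -6 < 0 → [-1, 0]
midpoint -0.5: f = -1.125 < 0 → [-0.5, 0]
midpoint -0.25: f = 0.609375 > 0 → [-0.5, -0.25]
midpoint -0.375: f = -0.209 < 0 → [-0.375, -0.25]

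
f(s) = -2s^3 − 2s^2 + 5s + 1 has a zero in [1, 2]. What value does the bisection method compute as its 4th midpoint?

f(1.5) = -2.75 < 0, so the root lies in [1, 1.5]
f(1.25) = 0.21875 > 0, so the root lies in [1.25, 1.5]
f(1.375) = -1.105469 < 0, so the root lies in [1.25, 1.375]
f(1.3125) = -0.4048 < 0, so the root lies in [1.25, 1.3125]

1.3125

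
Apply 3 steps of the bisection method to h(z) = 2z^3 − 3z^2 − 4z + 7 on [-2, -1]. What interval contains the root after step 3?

m = -1.5, h(m) = -0.5 (−); new bracket [-1.5, -1]
m = -1.25, h(m) = 3.40625 (+); new bracket [-1.5, -1.25]
m = -1.375, h(m) = 1.628906 (+); new bracket [-1.5, -1.375]

[-1.5, -1.375]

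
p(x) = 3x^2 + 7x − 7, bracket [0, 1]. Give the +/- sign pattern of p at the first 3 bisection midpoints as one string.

x = 0.5 gives p = -2.75, negative; keep [0.5, 1]
x = 0.75 gives p = -0.0625, negative; keep [0.75, 1]
x = 0.875 gives p = 1.421875, positive; keep [0.75, 0.875]

--+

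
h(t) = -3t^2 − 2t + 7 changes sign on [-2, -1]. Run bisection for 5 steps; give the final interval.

[-1.90625, -1.875]

t = -1.5 gives h = 3.25, positive; keep [-2, -1.5]
t = -1.75 gives h = 1.3125, positive; keep [-2, -1.75]
t = -1.875 gives h = 0.203125, positive; keep [-2, -1.875]
t = -1.9375 gives h = -0.3867, negative; keep [-1.9375, -1.875]
t = -1.90625 gives h = -0.0889, negative; keep [-1.90625, -1.875]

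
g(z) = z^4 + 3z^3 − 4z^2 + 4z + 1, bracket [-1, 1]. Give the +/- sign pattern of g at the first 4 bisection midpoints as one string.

+--+

g(0) = 1 > 0, so the root lies in [-1, 0]
g(-0.5) = -2.3125 < 0, so the root lies in [-0.5, 0]
g(-0.25) = -0.292969 < 0, so the root lies in [-0.25, 0]
g(-0.125) = 0.4319 > 0, so the root lies in [-0.25, -0.125]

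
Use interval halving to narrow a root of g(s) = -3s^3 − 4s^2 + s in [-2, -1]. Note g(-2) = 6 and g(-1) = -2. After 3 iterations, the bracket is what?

m = -1.5, g(m) = -0.375 (−); new bracket [-2, -1.5]
m = -1.75, g(m) = 2.078125 (+); new bracket [-1.75, -1.5]
m = -1.625, g(m) = 0.685547 (+); new bracket [-1.625, -1.5]

[-1.625, -1.5]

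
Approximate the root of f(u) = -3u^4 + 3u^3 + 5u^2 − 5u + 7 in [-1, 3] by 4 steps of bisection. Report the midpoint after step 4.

m = 1, f(m) = 7 (+); new bracket [1, 3]
m = 2, f(m) = -7 (−); new bracket [1, 2]
m = 1.5, f(m) = 5.6875 (+); new bracket [1.5, 2]
m = 1.75, f(m) = 1.5039 (+); new bracket [1.75, 2]

1.75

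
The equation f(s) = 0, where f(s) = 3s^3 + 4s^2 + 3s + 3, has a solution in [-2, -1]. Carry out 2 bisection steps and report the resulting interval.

m = -1.5, f(m) = -2.625 (−); new bracket [-1.5, -1]
m = -1.25, f(m) = -0.359375 (−); new bracket [-1.25, -1]

[-1.25, -1]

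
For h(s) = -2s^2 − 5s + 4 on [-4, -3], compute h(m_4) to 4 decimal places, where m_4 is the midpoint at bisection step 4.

-0.3828

midpoint -3.5: h = -3 < 0 → [-3.5, -3]
midpoint -3.25: h = -0.875 < 0 → [-3.25, -3]
midpoint -3.125: h = 0.09375 > 0 → [-3.25, -3.125]
midpoint -3.1875: h = -0.3828 < 0 → [-3.1875, -3.125]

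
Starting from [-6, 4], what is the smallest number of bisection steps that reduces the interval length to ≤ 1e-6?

Width after n steps is 10/2^n. Need 2^n ≥ 10/1e-6 = 10000000.
2^23 = 8388608 < 10000000 ≤ 2^24 = 16777216, so n = 24.

24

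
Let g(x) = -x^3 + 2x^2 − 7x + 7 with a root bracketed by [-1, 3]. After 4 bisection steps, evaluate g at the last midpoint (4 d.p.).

x = 1 gives g = 1, positive; keep [1, 3]
x = 2 gives g = -7, negative; keep [1, 2]
x = 1.5 gives g = -2.375, negative; keep [1, 1.5]
x = 1.25 gives g = -0.5781, negative; keep [1, 1.25]

-0.5781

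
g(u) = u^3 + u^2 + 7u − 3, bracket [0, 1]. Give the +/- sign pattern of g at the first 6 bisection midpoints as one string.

g(0.5) = 0.875 > 0, so the root lies in [0, 0.5]
g(0.25) = -1.171875 < 0, so the root lies in [0.25, 0.5]
g(0.375) = -0.181641 < 0, so the root lies in [0.375, 0.5]
g(0.4375) = 0.3376 > 0, so the root lies in [0.375, 0.4375]
g(0.40625) = 0.0758 > 0, so the root lies in [0.375, 0.40625]
g(0.390625) = -0.0534 < 0, so the root lies in [0.390625, 0.40625]

+--++-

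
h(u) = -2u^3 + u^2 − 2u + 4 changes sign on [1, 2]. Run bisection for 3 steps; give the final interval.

u = 1.5 gives h = -3.5, negative; keep [1, 1.5]
u = 1.25 gives h = -0.84375, negative; keep [1, 1.25]
u = 1.125 gives h = 0.167969, positive; keep [1.125, 1.25]

[1.125, 1.25]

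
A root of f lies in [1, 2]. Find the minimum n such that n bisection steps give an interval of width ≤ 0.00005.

15

Width after n steps is 1/2^n. Need 2^n ≥ 1/0.00005 = 20000.
2^14 = 16384 < 20000 ≤ 2^15 = 32768, so n = 15.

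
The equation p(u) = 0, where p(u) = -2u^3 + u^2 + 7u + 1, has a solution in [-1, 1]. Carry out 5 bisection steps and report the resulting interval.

[-0.1875, -0.125]

m = 0, p(m) = 1 (+); new bracket [-1, 0]
m = -0.5, p(m) = -2 (−); new bracket [-0.5, 0]
m = -0.25, p(m) = -0.65625 (−); new bracket [-0.25, 0]
m = -0.125, p(m) = 0.1445 (+); new bracket [-0.25, -0.125]
m = -0.1875, p(m) = -0.2642 (−); new bracket [-0.1875, -0.125]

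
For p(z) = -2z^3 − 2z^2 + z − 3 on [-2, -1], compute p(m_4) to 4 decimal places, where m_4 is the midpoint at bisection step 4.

0.5259

midpoint -1.5: p = -2.25 < 0 → [-2, -1.5]
midpoint -1.75: p = -0.15625 < 0 → [-2, -1.75]
midpoint -1.875: p = 1.277344 > 0 → [-1.875, -1.75]
midpoint -1.8125: p = 0.5259 > 0 → [-1.8125, -1.75]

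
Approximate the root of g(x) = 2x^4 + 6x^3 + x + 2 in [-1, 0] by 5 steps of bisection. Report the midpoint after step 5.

x = -0.5 gives g = 0.875, positive; keep [-1, -0.5]
x = -0.75 gives g = -0.648438, negative; keep [-0.75, -0.5]
x = -0.625 gives g = 0.215332, positive; keep [-0.75, -0.625]
x = -0.6875 gives g = -0.1904, negative; keep [-0.6875, -0.625]
x = -0.65625 gives g = 0.019, positive; keep [-0.6875, -0.65625]

-0.65625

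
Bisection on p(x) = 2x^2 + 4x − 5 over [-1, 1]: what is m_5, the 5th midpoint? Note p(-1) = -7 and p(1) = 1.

p(0) = -5 < 0, so the root lies in [0, 1]
p(0.5) = -2.5 < 0, so the root lies in [0.5, 1]
p(0.75) = -0.875 < 0, so the root lies in [0.75, 1]
p(0.875) = 0.0312 > 0, so the root lies in [0.75, 0.875]
p(0.8125) = -0.4297 < 0, so the root lies in [0.8125, 0.875]

0.8125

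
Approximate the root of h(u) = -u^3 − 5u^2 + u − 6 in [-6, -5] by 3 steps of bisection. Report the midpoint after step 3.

m = -5.5, h(m) = 3.625 (+); new bracket [-5.5, -5]
m = -5.25, h(m) = -4.359375 (−); new bracket [-5.5, -5.25]
m = -5.375, h(m) = -0.541016 (−); new bracket [-5.5, -5.375]

-5.375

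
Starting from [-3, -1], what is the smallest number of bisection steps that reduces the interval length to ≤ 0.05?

6

Width after n steps is 2/2^n. Need 2^n ≥ 2/0.05 = 40.
2^5 = 32 < 40 ≤ 2^6 = 64, so n = 6.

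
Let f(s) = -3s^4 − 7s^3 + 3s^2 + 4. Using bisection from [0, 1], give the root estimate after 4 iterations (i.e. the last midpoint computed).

s = 0.5 gives f = 3.6875, positive; keep [0.5, 1]
s = 0.75 gives f = 1.785156, positive; keep [0.75, 1]
s = 0.875 gives f = -0.151123, negative; keep [0.75, 0.875]
s = 0.8125 gives f = 0.9184, positive; keep [0.8125, 0.875]

0.8125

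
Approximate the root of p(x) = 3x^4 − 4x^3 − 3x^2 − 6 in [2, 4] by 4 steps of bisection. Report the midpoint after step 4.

x = 3 gives p = 102, positive; keep [2, 3]
x = 2.5 gives p = 29.9375, positive; keep [2, 2.5]
x = 2.25 gives p = 10.136719, positive; keep [2, 2.25]
x = 2.125 gives p = 3.2429, positive; keep [2, 2.125]

2.125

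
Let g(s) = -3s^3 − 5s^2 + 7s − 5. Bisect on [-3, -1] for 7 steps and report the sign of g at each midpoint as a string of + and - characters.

m = -2, g(m) = -15 (−); new bracket [-3, -2]
m = -2.5, g(m) = -6.875 (−); new bracket [-3, -2.5]
m = -2.75, g(m) = 0.328125 (+); new bracket [-2.75, -2.5]
m = -2.625, g(m) = -3.5645 (−); new bracket [-2.75, -2.625]
m = -2.6875, g(m) = -1.6931 (−); new bracket [-2.75, -2.6875]
m = -2.71875, g(m) = -0.7015 (−); new bracket [-2.75, -2.71875]
m = -2.734375, g(m) = -0.1915 (−); new bracket [-2.75, -2.734375]

--+----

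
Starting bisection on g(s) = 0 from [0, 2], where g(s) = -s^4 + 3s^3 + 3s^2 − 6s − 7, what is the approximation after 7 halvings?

m = 1, g(m) = -8 (−); new bracket [1, 2]
m = 1.5, g(m) = -4.1875 (−); new bracket [1.5, 2]
m = 1.75, g(m) = -1.613281 (−); new bracket [1.75, 2]
m = 1.875, g(m) = -0.2874 (−); new bracket [1.875, 2]
m = 1.9375, g(m) = 0.3645 (+); new bracket [1.875, 1.9375]
m = 1.90625, g(m) = 0.0402 (+); new bracket [1.875, 1.90625]
m = 1.890625, g(m) = -0.1232 (−); new bracket [1.890625, 1.90625]

1.890625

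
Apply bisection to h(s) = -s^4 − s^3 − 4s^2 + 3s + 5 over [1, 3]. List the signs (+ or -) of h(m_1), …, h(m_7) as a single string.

s = 2 gives h = -29, negative; keep [1, 2]
s = 1.5 gives h = -7.9375, negative; keep [1, 1.5]
s = 1.25 gives h = -1.894531, negative; keep [1, 1.25]
s = 1.125 gives h = 0.2869, positive; keep [1.125, 1.25]
s = 1.1875 gives h = -0.7412, negative; keep [1.125, 1.1875]
s = 1.15625 gives h = -0.2121, negative; keep [1.125, 1.15625]
s = 1.140625 gives h = 0.0411, positive; keep [1.140625, 1.15625]

---+--+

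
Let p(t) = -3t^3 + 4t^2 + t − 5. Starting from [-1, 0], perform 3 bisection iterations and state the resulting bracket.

m = -0.5, p(m) = -4.125 (−); new bracket [-1, -0.5]
m = -0.75, p(m) = -2.234375 (−); new bracket [-1, -0.75]
m = -0.875, p(m) = -0.802734 (−); new bracket [-1, -0.875]

[-1, -0.875]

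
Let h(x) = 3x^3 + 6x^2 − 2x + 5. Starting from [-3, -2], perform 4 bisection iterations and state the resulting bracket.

[-2.5625, -2.5]

midpoint -2.5: h = 0.625 > 0 → [-3, -2.5]
midpoint -2.75: h = -6.515625 < 0 → [-2.75, -2.5]
midpoint -2.625: h = -2.669922 < 0 → [-2.625, -2.5]
midpoint -2.5625: h = -0.9558 < 0 → [-2.5625, -2.5]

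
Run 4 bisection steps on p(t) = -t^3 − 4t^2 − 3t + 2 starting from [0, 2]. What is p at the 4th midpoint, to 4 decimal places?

midpoint 1: p = -6 < 0 → [0, 1]
midpoint 0.5: p = -0.625 < 0 → [0, 0.5]
midpoint 0.25: p = 0.984375 > 0 → [0.25, 0.5]
midpoint 0.375: p = 0.2598 > 0 → [0.375, 0.5]

0.2598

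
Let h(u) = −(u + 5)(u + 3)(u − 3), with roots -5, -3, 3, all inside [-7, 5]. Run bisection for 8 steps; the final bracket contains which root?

3

midpoint -1: h = 32 > 0 → [-1, 5]
midpoint 2: h = 35 > 0 → [2, 5]
midpoint 3.5: h = -27.625 < 0 → [2, 3.5]
midpoint 2.75: h = 11.1406 > 0 → [2.75, 3.5]
midpoint 3.125: h = -6.2207 < 0 → [2.75, 3.125]
midpoint 2.9375: h = 2.9456 > 0 → [2.9375, 3.125]
midpoint 3.03125: h = -1.5137 < 0 → [2.9375, 3.03125]
midpoint 2.984375: h = 0.7466 > 0 → [2.984375, 3.03125]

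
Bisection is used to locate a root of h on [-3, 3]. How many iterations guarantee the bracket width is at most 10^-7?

Width after n steps is 6/2^n. Need 2^n ≥ 6/10^-7 = 60000000.
2^25 = 33554432 < 60000000 ≤ 2^26 = 67108864, so n = 26.

26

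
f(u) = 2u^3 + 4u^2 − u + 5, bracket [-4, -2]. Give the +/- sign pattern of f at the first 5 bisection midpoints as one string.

-+--+

midpoint -3: f = -10 < 0 → [-3, -2]
midpoint -2.5: f = 1.25 > 0 → [-3, -2.5]
midpoint -2.75: f = -3.59375 < 0 → [-2.75, -2.5]
midpoint -2.625: f = -0.9883 < 0 → [-2.625, -2.5]
midpoint -2.5625: f = 0.1753 > 0 → [-2.625, -2.5625]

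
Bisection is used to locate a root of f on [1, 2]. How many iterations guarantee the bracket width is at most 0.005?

Width after n steps is 1/2^n. Need 2^n ≥ 1/0.005 = 200.
2^7 = 128 < 200 ≤ 2^8 = 256, so n = 8.

8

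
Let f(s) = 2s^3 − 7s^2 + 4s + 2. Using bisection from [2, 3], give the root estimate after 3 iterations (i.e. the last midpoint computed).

m = 2.5, f(m) = -0.5 (−); new bracket [2.5, 3]
m = 2.75, f(m) = 1.65625 (+); new bracket [2.5, 2.75]
m = 2.625, f(m) = 0.441406 (+); new bracket [2.5, 2.625]

2.625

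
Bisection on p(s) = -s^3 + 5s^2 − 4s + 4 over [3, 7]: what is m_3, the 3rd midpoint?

m = 5, p(m) = -16 (−); new bracket [3, 5]
m = 4, p(m) = 4 (+); new bracket [4, 5]
m = 4.5, p(m) = -3.875 (−); new bracket [4, 4.5]

4.5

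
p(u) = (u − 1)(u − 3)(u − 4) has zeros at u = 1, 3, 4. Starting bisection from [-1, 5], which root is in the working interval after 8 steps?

1

p(2) = 2 > 0, so the root lies in [-1, 2]
p(0.5) = -4.375 < 0, so the root lies in [0.5, 2]
p(1.25) = 1.203125 > 0, so the root lies in [0.5, 1.25]
p(0.875) = -0.8301 < 0, so the root lies in [0.875, 1.25]
p(1.0625) = 0.3557 > 0, so the root lies in [0.875, 1.0625]
p(0.96875) = -0.1924 < 0, so the root lies in [0.96875, 1.0625]
p(1.015625) = 0.0925 > 0, so the root lies in [0.96875, 1.015625]
p(0.9921875) = -0.0472 < 0, so the root lies in [0.9921875, 1.015625]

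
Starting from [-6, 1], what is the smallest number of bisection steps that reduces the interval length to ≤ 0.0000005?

Width after n steps is 7/2^n. Need 2^n ≥ 7/0.0000005 = 14000000.
2^23 = 8388608 < 14000000 ≤ 2^24 = 16777216, so n = 24.

24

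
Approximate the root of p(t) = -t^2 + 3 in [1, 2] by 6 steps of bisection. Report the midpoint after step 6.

1.734375

p(1.5) = 0.75 > 0, so the root lies in [1.5, 2]
p(1.75) = -0.0625 < 0, so the root lies in [1.5, 1.75]
p(1.625) = 0.359375 > 0, so the root lies in [1.625, 1.75]
p(1.6875) = 0.1523 > 0, so the root lies in [1.6875, 1.75]
p(1.71875) = 0.0459 > 0, so the root lies in [1.71875, 1.75]
p(1.734375) = -0.0081 < 0, so the root lies in [1.71875, 1.734375]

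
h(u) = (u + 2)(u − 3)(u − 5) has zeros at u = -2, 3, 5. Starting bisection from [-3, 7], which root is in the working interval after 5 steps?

m = 2, h(m) = 12 (+); new bracket [-3, 2]
m = -0.5, h(m) = 28.875 (+); new bracket [-3, -0.5]
m = -1.75, h(m) = 8.015625 (+); new bracket [-3, -1.75]
m = -2.375, h(m) = -14.8652 (−); new bracket [-2.375, -1.75]
m = -2.0625, h(m) = -2.2346 (−); new bracket [-2.0625, -1.75]

-2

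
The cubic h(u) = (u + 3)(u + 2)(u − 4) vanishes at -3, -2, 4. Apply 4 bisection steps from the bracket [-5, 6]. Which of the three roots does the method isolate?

4

u = 0.5 gives h = -30.625, negative; keep [0.5, 6]
u = 3.25 gives h = -24.609375, negative; keep [3.25, 6]
u = 4.625 gives h = 31.572266, positive; keep [3.25, 4.625]
u = 3.9375 gives h = -2.5745, negative; keep [3.9375, 4.625]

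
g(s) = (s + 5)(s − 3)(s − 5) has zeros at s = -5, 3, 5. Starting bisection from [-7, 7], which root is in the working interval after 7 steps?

-5

m = 0, g(m) = 75 (+); new bracket [-7, 0]
m = -3.5, g(m) = 82.875 (+); new bracket [-7, -3.5]
m = -5.25, g(m) = -21.140625 (−); new bracket [-5.25, -3.5]
m = -4.375, g(m) = 43.2129 (+); new bracket [-5.25, -4.375]
m = -4.8125, g(m) = 14.3738 (+); new bracket [-5.25, -4.8125]
m = -5.03125, g(m) = -2.5176 (−); new bracket [-5.03125, -4.8125]
m = -4.921875, g(m) = 6.1406 (+); new bracket [-5.03125, -4.921875]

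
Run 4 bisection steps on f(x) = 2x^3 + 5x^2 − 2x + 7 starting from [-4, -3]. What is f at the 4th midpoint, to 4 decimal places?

-0.5952

midpoint -3.5: f = -10.5 < 0 → [-3.5, -3]
midpoint -3.25: f = -2.34375 < 0 → [-3.25, -3]
midpoint -3.125: f = 1.042969 > 0 → [-3.25, -3.125]
midpoint -3.1875: f = -0.5952 < 0 → [-3.1875, -3.125]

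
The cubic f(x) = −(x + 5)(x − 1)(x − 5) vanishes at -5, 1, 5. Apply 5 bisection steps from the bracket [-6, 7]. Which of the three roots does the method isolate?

-5

f(0.5) = -12.375 < 0, so the root lies in [-6, 0.5]
f(-2.75) = -65.390625 < 0, so the root lies in [-6, -2.75]
f(-4.375) = -31.494141 < 0, so the root lies in [-6, -4.375]
f(-5.1875) = 11.8191 > 0, so the root lies in [-5.1875, -4.375]
f(-4.78125) = -12.3698 < 0, so the root lies in [-5.1875, -4.78125]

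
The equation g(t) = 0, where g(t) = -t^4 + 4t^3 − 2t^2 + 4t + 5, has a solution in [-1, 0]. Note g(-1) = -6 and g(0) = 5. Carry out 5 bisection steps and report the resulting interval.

g(-0.5) = 1.9375 > 0, so the root lies in [-1, -0.5]
g(-0.75) = -1.128906 < 0, so the root lies in [-0.75, -0.5]
g(-0.625) = 0.5896 > 0, so the root lies in [-0.75, -0.625]
g(-0.6875) = -0.2185 < 0, so the root lies in [-0.6875, -0.625]
g(-0.65625) = 0.1977 > 0, so the root lies in [-0.6875, -0.65625]

[-0.6875, -0.65625]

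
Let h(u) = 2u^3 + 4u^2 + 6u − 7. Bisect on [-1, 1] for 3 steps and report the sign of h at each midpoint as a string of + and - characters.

--+

u = 0 gives h = -7, negative; keep [0, 1]
u = 0.5 gives h = -2.75, negative; keep [0.5, 1]
u = 0.75 gives h = 0.59375, positive; keep [0.5, 0.75]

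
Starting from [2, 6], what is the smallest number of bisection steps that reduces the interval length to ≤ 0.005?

10

Width after n steps is 4/2^n. Need 2^n ≥ 4/0.005 = 800.
2^9 = 512 < 800 ≤ 2^10 = 1024, so n = 10.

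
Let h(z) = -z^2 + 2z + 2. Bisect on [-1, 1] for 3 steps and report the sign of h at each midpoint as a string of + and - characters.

z = 0 gives h = 2, positive; keep [-1, 0]
z = -0.5 gives h = 0.75, positive; keep [-1, -0.5]
z = -0.75 gives h = -0.0625, negative; keep [-0.75, -0.5]

++-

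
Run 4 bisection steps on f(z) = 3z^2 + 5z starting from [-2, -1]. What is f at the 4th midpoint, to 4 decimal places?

0.1055

f(-1.5) = -0.75 < 0, so the root lies in [-2, -1.5]
f(-1.75) = 0.4375 > 0, so the root lies in [-1.75, -1.5]
f(-1.625) = -0.203125 < 0, so the root lies in [-1.75, -1.625]
f(-1.6875) = 0.1055 > 0, so the root lies in [-1.6875, -1.625]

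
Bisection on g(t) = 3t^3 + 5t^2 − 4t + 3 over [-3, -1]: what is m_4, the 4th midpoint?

-2.375

t = -2 gives g = 7, positive; keep [-3, -2]
t = -2.5 gives g = -2.625, negative; keep [-2.5, -2]
t = -2.25 gives g = 3.140625, positive; keep [-2.5, -2.25]
t = -2.375 gives g = 0.5137, positive; keep [-2.5, -2.375]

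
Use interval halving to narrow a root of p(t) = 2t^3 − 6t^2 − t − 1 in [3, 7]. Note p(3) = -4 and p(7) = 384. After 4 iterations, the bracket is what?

t = 5 gives p = 94, positive; keep [3, 5]
t = 4 gives p = 27, positive; keep [3, 4]
t = 3.5 gives p = 7.75, positive; keep [3, 3.5]
t = 3.25 gives p = 1.0312, positive; keep [3, 3.25]

[3, 3.25]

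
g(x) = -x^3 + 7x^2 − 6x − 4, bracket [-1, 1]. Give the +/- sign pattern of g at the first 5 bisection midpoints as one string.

-+--+

m = 0, g(m) = -4 (−); new bracket [-1, 0]
m = -0.5, g(m) = 0.875 (+); new bracket [-0.5, 0]
m = -0.25, g(m) = -2.046875 (−); new bracket [-0.5, -0.25]
m = -0.375, g(m) = -0.7129 (−); new bracket [-0.5, -0.375]
m = -0.4375, g(m) = 0.0486 (+); new bracket [-0.4375, -0.375]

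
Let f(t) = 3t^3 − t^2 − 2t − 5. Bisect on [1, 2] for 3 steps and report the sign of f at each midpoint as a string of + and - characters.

t = 1.5 gives f = -0.125, negative; keep [1.5, 2]
t = 1.75 gives f = 4.515625, positive; keep [1.5, 1.75]
t = 1.625 gives f = 1.982422, positive; keep [1.5, 1.625]

-++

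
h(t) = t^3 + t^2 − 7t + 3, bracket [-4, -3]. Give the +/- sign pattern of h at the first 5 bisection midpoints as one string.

t = -3.5 gives h = -3.125, negative; keep [-3.5, -3]
t = -3.25 gives h = 1.984375, positive; keep [-3.5, -3.25]
t = -3.375 gives h = -0.427734, negative; keep [-3.375, -3.25]
t = -3.3125 gives h = 0.8132, positive; keep [-3.375, -3.3125]
t = -3.34375 gives h = 0.2016, positive; keep [-3.375, -3.34375]

-+-++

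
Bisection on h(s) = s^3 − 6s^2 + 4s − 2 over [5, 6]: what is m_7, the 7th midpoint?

5.3203125

midpoint 5.5: h = 4.875 > 0 → [5, 5.5]
midpoint 5.25: h = -1.671875 < 0 → [5.25, 5.5]
midpoint 5.375: h = 1.443359 > 0 → [5.25, 5.375]
midpoint 5.3125: h = -0.1531 < 0 → [5.3125, 5.375]
midpoint 5.34375: h = 0.6353 > 0 → [5.3125, 5.34375]
midpoint 5.328125: h = 0.2387 > 0 → [5.3125, 5.328125]
midpoint 5.3203125: h = 0.0422 > 0 → [5.3125, 5.3203125]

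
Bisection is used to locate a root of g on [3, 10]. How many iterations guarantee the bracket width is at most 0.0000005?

24

Width after n steps is 7/2^n. Need 2^n ≥ 7/0.0000005 = 14000000.
2^23 = 8388608 < 14000000 ≤ 2^24 = 16777216, so n = 24.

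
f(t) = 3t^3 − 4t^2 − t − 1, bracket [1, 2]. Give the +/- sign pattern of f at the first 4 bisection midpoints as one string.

-+-+

t = 1.5 gives f = -1.375, negative; keep [1.5, 2]
t = 1.75 gives f = 1.078125, positive; keep [1.5, 1.75]
t = 1.625 gives f = -0.314453, negative; keep [1.625, 1.75]
t = 1.6875 gives f = 0.3381, positive; keep [1.625, 1.6875]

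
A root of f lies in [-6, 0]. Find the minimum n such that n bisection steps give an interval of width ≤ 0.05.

Width after n steps is 6/2^n. Need 2^n ≥ 6/0.05 = 120.
2^6 = 64 < 120 ≤ 2^7 = 128, so n = 7.

7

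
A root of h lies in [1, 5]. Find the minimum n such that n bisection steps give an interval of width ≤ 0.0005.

Width after n steps is 4/2^n. Need 2^n ≥ 4/0.0005 = 8000.
2^12 = 4096 < 8000 ≤ 2^13 = 8192, so n = 13.

13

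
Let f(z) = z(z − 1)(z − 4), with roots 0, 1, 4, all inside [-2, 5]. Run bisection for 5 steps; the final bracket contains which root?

z = 1.5 gives f = -1.875, negative; keep [1.5, 5]
z = 3.25 gives f = -5.484375, negative; keep [3.25, 5]
z = 4.125 gives f = 1.611328, positive; keep [3.25, 4.125]
z = 3.6875 gives f = -3.0969, negative; keep [3.6875, 4.125]
z = 3.90625 gives f = -1.0643, negative; keep [3.90625, 4.125]

4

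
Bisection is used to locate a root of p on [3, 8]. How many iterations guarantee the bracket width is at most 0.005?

Width after n steps is 5/2^n. Need 2^n ≥ 5/0.005 = 1000.
2^9 = 512 < 1000 ≤ 2^10 = 1024, so n = 10.

10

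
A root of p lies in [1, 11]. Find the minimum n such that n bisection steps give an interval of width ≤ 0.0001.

Width after n steps is 10/2^n. Need 2^n ≥ 10/0.0001 = 100000.
2^16 = 65536 < 100000 ≤ 2^17 = 131072, so n = 17.

17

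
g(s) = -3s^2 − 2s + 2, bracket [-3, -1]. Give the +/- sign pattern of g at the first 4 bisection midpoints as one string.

---+

g(-2) = -6 < 0, so the root lies in [-2, -1]
g(-1.5) = -1.75 < 0, so the root lies in [-1.5, -1]
g(-1.25) = -0.1875 < 0, so the root lies in [-1.25, -1]
g(-1.125) = 0.4531 > 0, so the root lies in [-1.25, -1.125]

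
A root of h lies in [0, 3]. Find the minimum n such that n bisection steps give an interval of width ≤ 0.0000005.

Width after n steps is 3/2^n. Need 2^n ≥ 3/0.0000005 = 6000000.
2^22 = 4194304 < 6000000 ≤ 2^23 = 8388608, so n = 23.

23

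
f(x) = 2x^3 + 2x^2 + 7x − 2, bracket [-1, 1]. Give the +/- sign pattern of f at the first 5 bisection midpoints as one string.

x = 0 gives f = -2, negative; keep [0, 1]
x = 0.5 gives f = 2.25, positive; keep [0, 0.5]
x = 0.25 gives f = -0.09375, negative; keep [0.25, 0.5]
x = 0.375 gives f = 1.0117, positive; keep [0.25, 0.375]
x = 0.3125 gives f = 0.4438, positive; keep [0.25, 0.3125]

-+-++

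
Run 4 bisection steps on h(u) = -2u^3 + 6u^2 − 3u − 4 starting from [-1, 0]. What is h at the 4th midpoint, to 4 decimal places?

-0.0581

m = -0.5, h(m) = -0.75 (−); new bracket [-1, -0.5]
m = -0.75, h(m) = 2.46875 (+); new bracket [-0.75, -0.5]
m = -0.625, h(m) = 0.707031 (+); new bracket [-0.625, -0.5]
m = -0.5625, h(m) = -0.0581 (−); new bracket [-0.625, -0.5625]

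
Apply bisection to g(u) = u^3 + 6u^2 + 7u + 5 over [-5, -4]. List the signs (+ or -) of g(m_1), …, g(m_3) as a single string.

+-+

midpoint -4.5: g = 3.875 > 0 → [-5, -4.5]
midpoint -4.75: g = -0.046875 < 0 → [-4.75, -4.5]
midpoint -4.625: g = 2.037109 > 0 → [-4.75, -4.625]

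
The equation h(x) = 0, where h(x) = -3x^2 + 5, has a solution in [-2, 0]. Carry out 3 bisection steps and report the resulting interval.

midpoint -1: h = 2 > 0 → [-2, -1]
midpoint -1.5: h = -1.75 < 0 → [-1.5, -1]
midpoint -1.25: h = 0.3125 > 0 → [-1.5, -1.25]

[-1.5, -1.25]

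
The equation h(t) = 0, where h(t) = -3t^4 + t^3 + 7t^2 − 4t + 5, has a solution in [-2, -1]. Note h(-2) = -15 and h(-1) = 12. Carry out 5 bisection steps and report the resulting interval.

h(-1.5) = 8.1875 > 0, so the root lies in [-2, -1.5]
h(-1.75) = -0.058594 < 0, so the root lies in [-1.75, -1.5]
h(-1.625) = 4.774658 > 0, so the root lies in [-1.75, -1.625]
h(-1.6875) = 2.5507 > 0, so the root lies in [-1.75, -1.6875]
h(-1.71875) = 1.2962 > 0, so the root lies in [-1.75, -1.71875]

[-1.75, -1.71875]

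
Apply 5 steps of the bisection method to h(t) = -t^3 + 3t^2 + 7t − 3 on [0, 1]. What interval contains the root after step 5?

[0.375, 0.40625]

m = 0.5, h(m) = 1.125 (+); new bracket [0, 0.5]
m = 0.25, h(m) = -1.078125 (−); new bracket [0.25, 0.5]
m = 0.375, h(m) = -0.005859 (−); new bracket [0.375, 0.5]
m = 0.4375, h(m) = 0.553 (+); new bracket [0.375, 0.4375]
m = 0.40625, h(m) = 0.2718 (+); new bracket [0.375, 0.40625]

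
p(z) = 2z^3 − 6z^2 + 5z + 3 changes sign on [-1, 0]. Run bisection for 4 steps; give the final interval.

[-0.4375, -0.375]

z = -0.5 gives p = -1.25, negative; keep [-0.5, 0]
z = -0.25 gives p = 1.34375, positive; keep [-0.5, -0.25]
z = -0.375 gives p = 0.175781, positive; keep [-0.5, -0.375]
z = -0.4375 gives p = -0.5034, negative; keep [-0.4375, -0.375]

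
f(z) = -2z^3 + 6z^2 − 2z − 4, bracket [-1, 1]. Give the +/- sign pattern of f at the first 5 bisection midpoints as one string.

m = 0, f(m) = -4 (−); new bracket [-1, 0]
m = -0.5, f(m) = -1.25 (−); new bracket [-1, -0.5]
m = -0.75, f(m) = 1.71875 (+); new bracket [-0.75, -0.5]
m = -0.625, f(m) = 0.082 (+); new bracket [-0.625, -0.5]
m = -0.5625, f(m) = -0.6206 (−); new bracket [-0.625, -0.5625]

--++-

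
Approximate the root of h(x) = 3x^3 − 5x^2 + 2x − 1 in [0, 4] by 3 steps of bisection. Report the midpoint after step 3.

1.5

midpoint 2: h = 7 > 0 → [0, 2]
midpoint 1: h = -1 < 0 → [1, 2]
midpoint 1.5: h = 0.875 > 0 → [1, 1.5]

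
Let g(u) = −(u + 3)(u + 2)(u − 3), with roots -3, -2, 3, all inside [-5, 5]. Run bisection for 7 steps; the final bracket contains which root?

midpoint 0: g = 18 > 0 → [0, 5]
midpoint 2.5: g = 12.375 > 0 → [2.5, 5]
midpoint 3.75: g = -29.109375 < 0 → [2.5, 3.75]
midpoint 3.125: g = -3.9238 < 0 → [2.5, 3.125]
midpoint 2.8125: g = 5.2449 > 0 → [2.8125, 3.125]
midpoint 2.96875: g = 0.9268 > 0 → [2.96875, 3.125]
midpoint 3.046875: g = -1.4305 < 0 → [2.96875, 3.046875]

3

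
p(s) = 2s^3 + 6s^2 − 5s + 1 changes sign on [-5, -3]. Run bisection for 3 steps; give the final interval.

midpoint -4: p = -11 < 0 → [-4, -3]
midpoint -3.5: p = 6.25 > 0 → [-4, -3.5]
midpoint -3.75: p = -1.34375 < 0 → [-3.75, -3.5]

[-3.75, -3.5]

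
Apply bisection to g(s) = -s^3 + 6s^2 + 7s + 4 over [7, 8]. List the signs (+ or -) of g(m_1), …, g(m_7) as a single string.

---+---

s = 7.5 gives g = -27.875, negative; keep [7, 7.5]
s = 7.25 gives g = -10.953125, negative; keep [7, 7.25]
s = 7.125 gives g = -3.236328, negative; keep [7, 7.125]
s = 7.0625 gives g = 0.4412, positive; keep [7.0625, 7.125]
s = 7.09375 gives g = -1.3827, negative; keep [7.0625, 7.09375]
s = 7.078125 gives g = -0.467, negative; keep [7.0625, 7.078125]
s = 7.0703125 gives g = -0.012, negative; keep [7.0625, 7.0703125]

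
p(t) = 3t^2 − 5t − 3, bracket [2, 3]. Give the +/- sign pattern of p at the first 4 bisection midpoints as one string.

++-+

p(2.5) = 3.25 > 0, so the root lies in [2, 2.5]
p(2.25) = 0.9375 > 0, so the root lies in [2, 2.25]
p(2.125) = -0.078125 < 0, so the root lies in [2.125, 2.25]
p(2.1875) = 0.418 > 0, so the root lies in [2.125, 2.1875]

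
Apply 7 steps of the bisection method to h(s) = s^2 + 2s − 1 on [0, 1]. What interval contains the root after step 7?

midpoint 0.5: h = 0.25 > 0 → [0, 0.5]
midpoint 0.25: h = -0.4375 < 0 → [0.25, 0.5]
midpoint 0.375: h = -0.109375 < 0 → [0.375, 0.5]
midpoint 0.4375: h = 0.0664 > 0 → [0.375, 0.4375]
midpoint 0.40625: h = -0.0225 < 0 → [0.40625, 0.4375]
midpoint 0.421875: h = 0.0217 > 0 → [0.40625, 0.421875]
midpoint 0.4140625: h = -0.0004 < 0 → [0.4140625, 0.421875]

[0.4140625, 0.421875]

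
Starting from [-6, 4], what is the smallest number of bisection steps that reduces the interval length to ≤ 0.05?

8

Width after n steps is 10/2^n. Need 2^n ≥ 10/0.05 = 200.
2^7 = 128 < 200 ≤ 2^8 = 256, so n = 8.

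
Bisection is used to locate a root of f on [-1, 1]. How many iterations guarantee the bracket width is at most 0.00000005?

Width after n steps is 2/2^n. Need 2^n ≥ 2/0.00000005 = 40000000.
2^25 = 33554432 < 40000000 ≤ 2^26 = 67108864, so n = 26.

26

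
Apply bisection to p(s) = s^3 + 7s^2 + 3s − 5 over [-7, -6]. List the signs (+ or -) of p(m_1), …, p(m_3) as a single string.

s = -6.5 gives p = -3.375, negative; keep [-6.5, -6]
s = -6.25 gives p = 5.546875, positive; keep [-6.5, -6.25]
s = -6.375 gives p = 1.275391, positive; keep [-6.5, -6.375]

-++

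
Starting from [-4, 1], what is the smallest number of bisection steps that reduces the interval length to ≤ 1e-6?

Width after n steps is 5/2^n. Need 2^n ≥ 5/1e-6 = 5000000.
2^22 = 4194304 < 5000000 ≤ 2^23 = 8388608, so n = 23.

23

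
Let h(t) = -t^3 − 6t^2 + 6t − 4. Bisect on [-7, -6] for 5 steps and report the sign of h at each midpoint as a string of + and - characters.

h(-6.5) = -21.875 < 0, so the root lies in [-7, -6.5]
h(-6.75) = -10.328125 < 0, so the root lies in [-7, -6.75]
h(-6.875) = -3.892578 < 0, so the root lies in [-7, -6.875]
h(-6.9375) = -0.5042 < 0, so the root lies in [-7, -6.9375]
h(-6.96875) = 1.2334 > 0, so the root lies in [-6.96875, -6.9375]

----+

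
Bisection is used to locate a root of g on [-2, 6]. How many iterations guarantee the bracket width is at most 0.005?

11

Width after n steps is 8/2^n. Need 2^n ≥ 8/0.005 = 1600.
2^10 = 1024 < 1600 ≤ 2^11 = 2048, so n = 11.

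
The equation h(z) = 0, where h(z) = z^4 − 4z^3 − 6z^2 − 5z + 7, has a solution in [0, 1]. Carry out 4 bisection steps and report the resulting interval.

[0.625, 0.6875]

midpoint 0.5: h = 2.5625 > 0 → [0.5, 1]
midpoint 0.75: h = -1.496094 < 0 → [0.5, 0.75]
midpoint 0.625: h = 0.707275 > 0 → [0.625, 0.75]
midpoint 0.6875: h = -0.3498 < 0 → [0.625, 0.6875]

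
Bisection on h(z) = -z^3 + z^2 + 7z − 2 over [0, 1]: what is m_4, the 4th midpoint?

0.3125

z = 0.5 gives h = 1.625, positive; keep [0, 0.5]
z = 0.25 gives h = -0.203125, negative; keep [0.25, 0.5]
z = 0.375 gives h = 0.712891, positive; keep [0.25, 0.375]
z = 0.3125 gives h = 0.2546, positive; keep [0.25, 0.3125]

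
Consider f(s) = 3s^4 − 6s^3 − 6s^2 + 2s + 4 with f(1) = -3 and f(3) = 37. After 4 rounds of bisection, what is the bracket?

midpoint 2: f = -16 < 0 → [2, 3]
midpoint 2.5: f = -5.0625 < 0 → [2.5, 3]
midpoint 2.75: f = 10.917969 > 0 → [2.5, 2.75]
midpoint 2.625: f = 1.821 > 0 → [2.5, 2.625]

[2.5, 2.625]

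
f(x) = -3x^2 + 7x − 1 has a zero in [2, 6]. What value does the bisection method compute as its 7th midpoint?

f(4) = -21 < 0, so the root lies in [2, 4]
f(3) = -7 < 0, so the root lies in [2, 3]
f(2.5) = -2.25 < 0, so the root lies in [2, 2.5]
f(2.25) = -0.4375 < 0, so the root lies in [2, 2.25]
f(2.125) = 0.3281 > 0, so the root lies in [2.125, 2.25]
f(2.1875) = -0.043 < 0, so the root lies in [2.125, 2.1875]
f(2.15625) = 0.1455 > 0, so the root lies in [2.15625, 2.1875]

2.15625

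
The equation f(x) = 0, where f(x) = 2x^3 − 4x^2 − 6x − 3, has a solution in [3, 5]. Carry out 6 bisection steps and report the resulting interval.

x = 4 gives f = 37, positive; keep [3, 4]
x = 3.5 gives f = 12.75, positive; keep [3, 3.5]
x = 3.25 gives f = 3.90625, positive; keep [3, 3.25]
x = 3.125 gives f = 0.2227, positive; keep [3, 3.125]
x = 3.0625 gives f = -1.4448, negative; keep [3.0625, 3.125]
x = 3.09375 gives f = -0.6253, negative; keep [3.09375, 3.125]

[3.09375, 3.125]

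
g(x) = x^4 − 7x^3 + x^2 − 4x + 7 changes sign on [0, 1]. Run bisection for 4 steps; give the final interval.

x = 0.5 gives g = 4.4375, positive; keep [0.5, 1]
x = 0.75 gives g = 1.925781, positive; keep [0.75, 1]
x = 0.875 gives g = 0.162354, positive; keep [0.875, 1]
x = 0.9375 gives g = -0.8664, negative; keep [0.875, 0.9375]

[0.875, 0.9375]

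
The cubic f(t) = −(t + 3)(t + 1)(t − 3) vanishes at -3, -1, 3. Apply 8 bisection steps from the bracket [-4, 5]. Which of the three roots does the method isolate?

f(0.5) = 13.125 > 0, so the root lies in [0.5, 5]
f(2.75) = 5.390625 > 0, so the root lies in [2.75, 5]
f(3.875) = -29.326172 < 0, so the root lies in [2.75, 3.875]
f(3.3125) = -8.5071 < 0, so the root lies in [2.75, 3.3125]
f(3.03125) = -0.7598 < 0, so the root lies in [2.75, 3.03125]
f(2.890625) = 2.5067 > 0, so the root lies in [2.890625, 3.03125]
f(2.9609375) = 0.9223 > 0, so the root lies in [2.9609375, 3.03125]
f(2.99609375) = 0.0936 > 0, so the root lies in [2.99609375, 3.03125]

3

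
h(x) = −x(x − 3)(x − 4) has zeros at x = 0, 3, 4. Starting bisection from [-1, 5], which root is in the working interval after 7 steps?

0

x = 2 gives h = -4, negative; keep [-1, 2]
x = 0.5 gives h = -4.375, negative; keep [-1, 0.5]
x = -0.25 gives h = 3.453125, positive; keep [-0.25, 0.5]
x = 0.125 gives h = -1.3926, negative; keep [-0.25, 0.125]
x = -0.0625 gives h = 0.7776, positive; keep [-0.0625, 0.125]
x = 0.03125 gives h = -0.3682, negative; keep [-0.0625, 0.03125]
x = -0.015625 gives h = 0.1892, positive; keep [-0.015625, 0.03125]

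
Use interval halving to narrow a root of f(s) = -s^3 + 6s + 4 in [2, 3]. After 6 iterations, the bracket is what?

[2.71875, 2.734375]

f(2.5) = 3.375 > 0, so the root lies in [2.5, 3]
f(2.75) = -0.296875 < 0, so the root lies in [2.5, 2.75]
f(2.625) = 1.662109 > 0, so the root lies in [2.625, 2.75]
f(2.6875) = 0.7141 > 0, so the root lies in [2.6875, 2.75]
f(2.71875) = 0.2166 > 0, so the root lies in [2.71875, 2.75]
f(2.734375) = -0.0381 < 0, so the root lies in [2.71875, 2.734375]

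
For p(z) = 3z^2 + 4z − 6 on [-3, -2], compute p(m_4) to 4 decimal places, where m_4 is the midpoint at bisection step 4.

-0.3945

z = -2.5 gives p = 2.75, positive; keep [-2.5, -2]
z = -2.25 gives p = 0.1875, positive; keep [-2.25, -2]
z = -2.125 gives p = -0.953125, negative; keep [-2.25, -2.125]
z = -2.1875 gives p = -0.3945, negative; keep [-2.25, -2.1875]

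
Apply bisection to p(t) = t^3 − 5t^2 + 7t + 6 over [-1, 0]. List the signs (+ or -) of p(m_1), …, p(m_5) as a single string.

+--+-

m = -0.5, p(m) = 1.125 (+); new bracket [-1, -0.5]
m = -0.75, p(m) = -2.484375 (−); new bracket [-0.75, -0.5]
m = -0.625, p(m) = -0.572266 (−); new bracket [-0.625, -0.5]
m = -0.5625, p(m) = 0.3025 (+); new bracket [-0.625, -0.5625]
m = -0.59375, p(m) = -0.1283 (−); new bracket [-0.59375, -0.5625]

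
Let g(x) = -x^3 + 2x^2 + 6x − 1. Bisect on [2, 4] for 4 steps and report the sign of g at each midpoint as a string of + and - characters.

++--

g(3) = 8 > 0, so the root lies in [3, 4]
g(3.5) = 1.625 > 0, so the root lies in [3.5, 4]
g(3.75) = -3.109375 < 0, so the root lies in [3.5, 3.75]
g(3.625) = -0.6035 < 0, so the root lies in [3.5, 3.625]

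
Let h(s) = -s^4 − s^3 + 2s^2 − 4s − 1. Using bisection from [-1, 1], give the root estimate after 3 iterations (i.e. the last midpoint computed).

-0.25

h(0) = -1 < 0, so the root lies in [-1, 0]
h(-0.5) = 1.5625 > 0, so the root lies in [-0.5, 0]
h(-0.25) = 0.136719 > 0, so the root lies in [-0.25, 0]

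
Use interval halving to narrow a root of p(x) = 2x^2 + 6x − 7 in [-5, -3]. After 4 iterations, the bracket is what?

midpoint -4: p = 1 > 0 → [-4, -3]
midpoint -3.5: p = -3.5 < 0 → [-4, -3.5]
midpoint -3.75: p = -1.375 < 0 → [-4, -3.75]
midpoint -3.875: p = -0.2188 < 0 → [-4, -3.875]

[-4, -3.875]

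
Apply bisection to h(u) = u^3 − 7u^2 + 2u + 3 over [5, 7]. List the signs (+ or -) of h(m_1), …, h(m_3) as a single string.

m = 6, h(m) = -21 (−); new bracket [6, 7]
m = 6.5, h(m) = -5.125 (−); new bracket [6.5, 7]
m = 6.75, h(m) = 5.109375 (+); new bracket [6.5, 6.75]

--+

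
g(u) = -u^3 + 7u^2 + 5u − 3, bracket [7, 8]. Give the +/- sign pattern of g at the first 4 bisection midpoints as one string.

u = 7.5 gives g = 6.375, positive; keep [7.5, 8]
u = 7.75 gives g = -9.296875, negative; keep [7.5, 7.75]
u = 7.625 gives g = -1.212891, negative; keep [7.5, 7.625]
u = 7.5625 gives g = 2.6423, positive; keep [7.5625, 7.625]

+--+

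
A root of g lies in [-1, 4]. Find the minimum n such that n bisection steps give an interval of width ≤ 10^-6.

Width after n steps is 5/2^n. Need 2^n ≥ 5/10^-6 = 5000000.
2^22 = 4194304 < 5000000 ≤ 2^23 = 8388608, so n = 23.

23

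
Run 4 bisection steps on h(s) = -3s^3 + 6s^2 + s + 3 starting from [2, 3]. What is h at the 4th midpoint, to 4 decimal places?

h(2.5) = -3.875 < 0, so the root lies in [2, 2.5]
h(2.25) = 1.453125 > 0, so the root lies in [2.25, 2.5]
h(2.375) = -0.970703 < 0, so the root lies in [2.25, 2.375]
h(2.3125) = 0.2991 > 0, so the root lies in [2.3125, 2.375]

0.2991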